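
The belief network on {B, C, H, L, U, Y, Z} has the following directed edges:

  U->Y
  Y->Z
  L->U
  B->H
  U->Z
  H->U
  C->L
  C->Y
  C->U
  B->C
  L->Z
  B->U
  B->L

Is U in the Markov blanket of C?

Yes

U is a child of C.
So U ∈ MB(C).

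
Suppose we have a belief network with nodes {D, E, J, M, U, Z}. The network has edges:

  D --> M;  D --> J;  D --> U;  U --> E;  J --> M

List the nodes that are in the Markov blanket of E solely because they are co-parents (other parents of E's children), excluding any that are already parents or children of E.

E has no children, so it has no co-parents. The set is empty.

{}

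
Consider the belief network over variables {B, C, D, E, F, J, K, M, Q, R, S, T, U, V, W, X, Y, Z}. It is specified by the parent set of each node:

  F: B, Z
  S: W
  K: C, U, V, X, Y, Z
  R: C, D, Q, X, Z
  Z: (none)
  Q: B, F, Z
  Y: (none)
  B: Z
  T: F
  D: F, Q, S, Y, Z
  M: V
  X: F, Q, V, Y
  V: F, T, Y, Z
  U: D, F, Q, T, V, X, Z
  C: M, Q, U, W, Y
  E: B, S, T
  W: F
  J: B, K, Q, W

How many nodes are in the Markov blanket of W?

10

By definition, MB(W) is built from W's parents, W's children, and the co-parents of W.
W has parent F.
Children of W: C, J, S.
Parents of each child, excluding W:
  S: —
  C: M, Q, U, Y
  J: B, K, Q
MB(W) = {B, C, F, J, K, M, Q, S, U, Y}, which has 10 nodes.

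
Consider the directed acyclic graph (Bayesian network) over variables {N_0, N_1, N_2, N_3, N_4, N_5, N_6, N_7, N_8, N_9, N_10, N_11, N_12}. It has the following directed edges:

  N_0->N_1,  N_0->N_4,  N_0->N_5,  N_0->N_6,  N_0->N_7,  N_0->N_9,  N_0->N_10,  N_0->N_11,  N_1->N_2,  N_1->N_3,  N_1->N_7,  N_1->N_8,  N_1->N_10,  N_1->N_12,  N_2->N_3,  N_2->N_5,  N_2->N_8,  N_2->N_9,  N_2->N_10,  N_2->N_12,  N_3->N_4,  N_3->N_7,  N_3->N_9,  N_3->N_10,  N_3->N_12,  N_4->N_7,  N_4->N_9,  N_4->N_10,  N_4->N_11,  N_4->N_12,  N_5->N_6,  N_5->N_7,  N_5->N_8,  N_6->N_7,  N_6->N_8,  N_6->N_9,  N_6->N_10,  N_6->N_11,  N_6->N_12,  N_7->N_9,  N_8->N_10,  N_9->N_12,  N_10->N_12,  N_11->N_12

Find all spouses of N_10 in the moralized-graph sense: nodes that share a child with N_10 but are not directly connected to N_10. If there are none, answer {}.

Children of N_10: N_12.
  parents(N_12) \ {N_10} = {N_1, N_2, N_3, N_4, N_6, N_9, N_11}.
Excluding nodes already adjacent to N_10 (N_0, N_1, N_2, N_3, N_4, N_6, N_8, N_12), the co-parent-only contribution is {N_9, N_11}.

{N_9, N_11}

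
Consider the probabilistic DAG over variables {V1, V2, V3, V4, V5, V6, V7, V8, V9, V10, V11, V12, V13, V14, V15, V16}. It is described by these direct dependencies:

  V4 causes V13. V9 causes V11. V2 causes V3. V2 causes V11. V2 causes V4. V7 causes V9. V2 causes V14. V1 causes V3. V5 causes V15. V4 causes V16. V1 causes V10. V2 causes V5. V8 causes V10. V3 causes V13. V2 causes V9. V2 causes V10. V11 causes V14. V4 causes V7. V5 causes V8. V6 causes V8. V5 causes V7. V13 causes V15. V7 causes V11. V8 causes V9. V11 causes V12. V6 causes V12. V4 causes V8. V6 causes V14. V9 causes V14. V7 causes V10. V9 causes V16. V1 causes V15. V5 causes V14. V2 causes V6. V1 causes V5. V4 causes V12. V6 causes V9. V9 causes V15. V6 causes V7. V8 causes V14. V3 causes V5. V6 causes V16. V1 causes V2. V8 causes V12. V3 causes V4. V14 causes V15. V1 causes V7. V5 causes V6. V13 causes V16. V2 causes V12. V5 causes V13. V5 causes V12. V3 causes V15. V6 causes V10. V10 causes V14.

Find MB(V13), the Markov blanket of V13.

{V1, V3, V4, V5, V6, V9, V14, V15, V16}

Ch(V13) = {V15, V16}.
V13 has parents V3, V4, V5.
Co-parents of V13 (other parents of its children):
  V15's other parents are V1, V3, V5, V9, V14.
  V16's other parents are V4, V6, V9.
Union: {V3, V4, V5} ∪ {V15, V16} ∪ {V1, V3, V4, V5, V6, V9, V14} = {V1, V3, V4, V5, V6, V9, V14, V15, V16}.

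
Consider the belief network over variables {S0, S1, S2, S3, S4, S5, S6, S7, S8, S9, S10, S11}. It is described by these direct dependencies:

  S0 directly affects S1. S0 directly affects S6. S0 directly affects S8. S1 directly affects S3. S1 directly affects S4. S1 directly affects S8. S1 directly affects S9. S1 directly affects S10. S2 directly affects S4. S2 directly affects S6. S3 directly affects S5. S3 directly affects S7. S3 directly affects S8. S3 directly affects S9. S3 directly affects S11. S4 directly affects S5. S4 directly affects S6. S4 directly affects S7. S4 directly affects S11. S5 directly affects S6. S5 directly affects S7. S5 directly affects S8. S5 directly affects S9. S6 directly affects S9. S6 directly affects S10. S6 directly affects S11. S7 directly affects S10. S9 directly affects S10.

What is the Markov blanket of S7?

{S1, S3, S4, S5, S6, S9, S10}

S7 has child S10.
Parents of S7: S3, S4, S5.
Co-parents of S7 (other parents of its children):
  S10: S1, S6, S9
MB(S7) = {S1, S3, S4, S5, S6, S9, S10}.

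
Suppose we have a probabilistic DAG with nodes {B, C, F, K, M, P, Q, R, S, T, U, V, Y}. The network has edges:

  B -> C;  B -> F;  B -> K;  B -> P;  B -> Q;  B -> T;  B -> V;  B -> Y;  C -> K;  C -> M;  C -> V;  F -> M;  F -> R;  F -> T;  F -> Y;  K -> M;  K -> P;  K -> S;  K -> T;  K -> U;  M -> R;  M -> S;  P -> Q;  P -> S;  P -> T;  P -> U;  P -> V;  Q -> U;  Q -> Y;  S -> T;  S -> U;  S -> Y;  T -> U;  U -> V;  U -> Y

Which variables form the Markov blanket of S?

The Markov blanket of a node is its parents, its children, and the other parents of its children.
Pa(S) = {K, M, P}.
Children of S: T, U, Y.
Co-parents of S (other parents of its children):
  T also has parents B, F, K, P.
  U's other parents are K, P, Q, T.
  parents(Y) \ {S} = {B, F, Q, U}.
Taking the union gives {B, F, K, M, P, Q, T, U, Y}.

{B, F, K, M, P, Q, T, U, Y}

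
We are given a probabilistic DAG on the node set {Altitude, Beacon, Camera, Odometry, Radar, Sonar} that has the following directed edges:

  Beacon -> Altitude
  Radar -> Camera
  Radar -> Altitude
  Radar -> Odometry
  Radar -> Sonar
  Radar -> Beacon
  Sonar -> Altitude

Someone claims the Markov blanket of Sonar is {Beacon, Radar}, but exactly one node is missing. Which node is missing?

By definition, MB(Sonar) is built from Sonar's parents, Sonar's children, and the co-parents of Sonar.
Sonar has parent Radar.
Sonar has child Altitude.
For each child, the remaining parents (spouses of Sonar):
  Altitude also has parents Beacon, Radar.
MB(Sonar) = {Altitude, Beacon, Radar}.
Comparing with the claimed set, Altitude is missing.

Altitude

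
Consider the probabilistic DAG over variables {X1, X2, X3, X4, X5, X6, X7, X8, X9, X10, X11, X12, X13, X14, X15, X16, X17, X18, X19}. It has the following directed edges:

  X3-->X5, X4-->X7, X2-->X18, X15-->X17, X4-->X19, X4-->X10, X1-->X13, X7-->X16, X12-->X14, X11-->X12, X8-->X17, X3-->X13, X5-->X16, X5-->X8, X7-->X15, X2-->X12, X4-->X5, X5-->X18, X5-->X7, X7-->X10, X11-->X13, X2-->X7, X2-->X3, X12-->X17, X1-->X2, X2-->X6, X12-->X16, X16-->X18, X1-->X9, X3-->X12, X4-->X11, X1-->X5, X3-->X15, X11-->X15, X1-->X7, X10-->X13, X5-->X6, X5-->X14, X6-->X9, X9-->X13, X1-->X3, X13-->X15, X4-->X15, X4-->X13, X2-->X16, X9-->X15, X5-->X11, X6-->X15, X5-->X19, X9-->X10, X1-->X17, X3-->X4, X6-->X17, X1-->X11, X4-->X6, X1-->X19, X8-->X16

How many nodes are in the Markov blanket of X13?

X13 has parents X1, X3, X4, X9, X10, X11.
Ch(X13) = {X15}.
Other parents of X13's children:
  X15 also has parents X3, X4, X6, X7, X9, X11.
MB(X13) = {X1, X3, X4, X6, X7, X9, X10, X11, X15}, which has 9 nodes.

9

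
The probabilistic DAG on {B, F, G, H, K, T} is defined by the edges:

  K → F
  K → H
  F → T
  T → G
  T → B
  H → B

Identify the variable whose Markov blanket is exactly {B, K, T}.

The target node must have every member of {B, K, T} as a parent, child, or co-parent, and no others.
Parents of H: K; children: B; co-parents: T.
These exactly cover the given set, so the node is H.

H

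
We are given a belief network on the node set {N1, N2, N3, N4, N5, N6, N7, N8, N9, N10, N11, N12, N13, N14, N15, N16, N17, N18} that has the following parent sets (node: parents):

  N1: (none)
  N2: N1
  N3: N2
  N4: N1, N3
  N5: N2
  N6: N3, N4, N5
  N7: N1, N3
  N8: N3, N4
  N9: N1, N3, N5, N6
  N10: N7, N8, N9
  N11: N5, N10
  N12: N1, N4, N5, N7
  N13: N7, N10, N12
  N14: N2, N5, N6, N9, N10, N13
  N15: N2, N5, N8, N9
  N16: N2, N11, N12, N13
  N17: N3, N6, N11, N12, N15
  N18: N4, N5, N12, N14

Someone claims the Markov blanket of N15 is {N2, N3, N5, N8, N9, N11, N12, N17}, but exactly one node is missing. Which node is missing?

Recall MB(v) = parents ∪ children ∪ spouses, where spouses are the other parents of v's children.
Pa(N15) = {N2, N5, N8, N9}.
Children of N15: N17.
For each child, the remaining parents (spouses of N15):
  N17 also has parents N3, N6, N11, N12.
MB(N15) = {N2, N3, N5, N6, N8, N9, N11, N12, N17}.
Comparing with the claimed set, N6 is missing.

N6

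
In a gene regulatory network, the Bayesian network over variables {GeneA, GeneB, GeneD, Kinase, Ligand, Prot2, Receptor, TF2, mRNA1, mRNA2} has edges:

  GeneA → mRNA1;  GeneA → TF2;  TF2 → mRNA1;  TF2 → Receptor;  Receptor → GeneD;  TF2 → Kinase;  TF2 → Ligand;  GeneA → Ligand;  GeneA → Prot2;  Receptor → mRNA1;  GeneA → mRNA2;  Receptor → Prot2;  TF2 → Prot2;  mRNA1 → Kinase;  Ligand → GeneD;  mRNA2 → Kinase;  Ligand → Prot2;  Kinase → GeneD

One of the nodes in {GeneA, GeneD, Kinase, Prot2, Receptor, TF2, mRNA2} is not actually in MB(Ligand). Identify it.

Ligand has parents GeneA, TF2.
Ligand's children: GeneD, Prot2.
For each child, the remaining parents (spouses of Ligand):
  parents(Prot2) \ {Ligand} = {GeneA, Receptor, TF2}.
  GeneD's other parents are Kinase, Receptor.
MB(Ligand) = {GeneA, GeneD, Kinase, Prot2, Receptor, TF2}.
mRNA2 is neither a parent, child, nor co-parent of Ligand, so it does not belong.

mRNA2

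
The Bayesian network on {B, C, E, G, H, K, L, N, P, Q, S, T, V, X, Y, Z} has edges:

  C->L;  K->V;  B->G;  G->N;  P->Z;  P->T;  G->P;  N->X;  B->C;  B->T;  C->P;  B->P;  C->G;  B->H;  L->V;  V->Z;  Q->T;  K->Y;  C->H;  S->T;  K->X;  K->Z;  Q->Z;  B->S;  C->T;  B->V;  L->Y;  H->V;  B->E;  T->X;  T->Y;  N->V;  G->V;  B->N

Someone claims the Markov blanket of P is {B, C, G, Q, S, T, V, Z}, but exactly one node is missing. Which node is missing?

K

The Markov blanket of a node is its parents, its children, and the other parents of its children.
P's children: T, Z.
P has parents B, C, G.
Other parents of P's children:
  parents(T) \ {P} = {B, C, Q, S}.
  parents(Z) \ {P} = {K, Q, V}.
MB(P) = {B, C, G, K, Q, S, T, V, Z}.
Comparing with the claimed set, K is missing.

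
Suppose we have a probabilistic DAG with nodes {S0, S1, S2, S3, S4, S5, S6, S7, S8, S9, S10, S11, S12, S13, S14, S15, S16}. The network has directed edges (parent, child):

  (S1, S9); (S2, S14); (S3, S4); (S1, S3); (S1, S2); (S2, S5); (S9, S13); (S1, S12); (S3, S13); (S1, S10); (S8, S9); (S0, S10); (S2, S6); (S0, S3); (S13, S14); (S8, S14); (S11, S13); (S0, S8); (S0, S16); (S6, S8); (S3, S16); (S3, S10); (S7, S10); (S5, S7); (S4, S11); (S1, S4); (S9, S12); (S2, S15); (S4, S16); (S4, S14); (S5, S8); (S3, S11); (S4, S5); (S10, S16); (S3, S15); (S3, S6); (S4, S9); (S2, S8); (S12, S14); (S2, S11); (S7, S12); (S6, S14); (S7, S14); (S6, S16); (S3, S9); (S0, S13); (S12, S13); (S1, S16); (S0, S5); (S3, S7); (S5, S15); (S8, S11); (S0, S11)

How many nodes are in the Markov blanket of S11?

S11's parents: S0, S2, S3, S4, S8.
S11 has child S13.
For each child, the remaining parents (spouses of S11):
  S13: S0, S3, S9, S12
MB(S11) = {S0, S2, S3, S4, S8, S9, S12, S13}, which has 8 nodes.

8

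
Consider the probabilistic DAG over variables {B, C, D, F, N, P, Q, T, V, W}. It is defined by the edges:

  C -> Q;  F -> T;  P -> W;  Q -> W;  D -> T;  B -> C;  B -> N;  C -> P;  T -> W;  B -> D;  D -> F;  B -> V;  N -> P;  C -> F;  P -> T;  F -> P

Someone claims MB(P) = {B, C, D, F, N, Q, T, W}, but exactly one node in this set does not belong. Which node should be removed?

Recall MB(v) = parents ∪ children ∪ spouses, where spouses are the other parents of v's children.
Pa(P) = {C, F, N}.
P has children T, W.
Parents of each child, excluding P:
  T: D, F
  W: Q, T
MB(P) = {C, D, F, N, Q, T, W}.
B is neither a parent, child, nor co-parent of P, so it does not belong.

B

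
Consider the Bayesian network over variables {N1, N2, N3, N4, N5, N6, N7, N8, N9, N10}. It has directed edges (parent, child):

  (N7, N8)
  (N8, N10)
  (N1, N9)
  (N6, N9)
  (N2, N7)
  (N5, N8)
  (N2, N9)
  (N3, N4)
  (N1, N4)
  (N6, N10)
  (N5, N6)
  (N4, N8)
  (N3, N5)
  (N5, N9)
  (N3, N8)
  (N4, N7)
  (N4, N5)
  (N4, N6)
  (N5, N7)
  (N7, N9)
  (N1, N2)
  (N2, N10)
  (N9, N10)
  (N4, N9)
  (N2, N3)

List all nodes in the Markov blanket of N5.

N5 has parents N3, N4.
N5 has children N6, N7, N8, N9.
Parents of each child, excluding N5:
  N6: N4
  N7: N2, N4
  N8: N3, N4, N7
  N9: N1, N2, N4, N6, N7
So the Markov blanket of N5 is {N1, N2, N3, N4, N6, N7, N8, N9}.

{N1, N2, N3, N4, N6, N7, N8, N9}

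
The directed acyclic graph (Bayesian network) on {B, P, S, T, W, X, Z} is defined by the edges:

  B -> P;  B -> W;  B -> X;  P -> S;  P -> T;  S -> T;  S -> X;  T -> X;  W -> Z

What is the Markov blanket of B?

Children of B: P, W, X.
B's parents: none.
For each child, the remaining parents (spouses of B):
  P has no other parent.
  W has no other parent.
  X's other parents are S, T.
Union: {} ∪ {P, W, X} ∪ {S, T} = {P, S, T, W, X}.

{P, S, T, W, X}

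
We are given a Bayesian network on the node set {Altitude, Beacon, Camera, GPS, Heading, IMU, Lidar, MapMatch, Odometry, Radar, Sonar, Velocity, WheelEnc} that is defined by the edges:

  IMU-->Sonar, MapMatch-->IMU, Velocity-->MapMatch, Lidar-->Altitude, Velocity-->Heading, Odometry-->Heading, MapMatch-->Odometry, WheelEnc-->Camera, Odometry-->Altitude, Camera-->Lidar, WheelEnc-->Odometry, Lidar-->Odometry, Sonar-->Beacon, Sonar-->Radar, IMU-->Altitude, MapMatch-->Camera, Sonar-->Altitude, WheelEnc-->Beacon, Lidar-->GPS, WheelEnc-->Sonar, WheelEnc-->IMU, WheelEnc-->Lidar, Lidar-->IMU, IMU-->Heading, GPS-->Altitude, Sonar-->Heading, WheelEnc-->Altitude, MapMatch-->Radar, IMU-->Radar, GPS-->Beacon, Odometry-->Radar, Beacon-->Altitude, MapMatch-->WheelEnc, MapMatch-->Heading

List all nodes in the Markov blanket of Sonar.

By definition, MB(Sonar) is built from Sonar's parents, Sonar's children, and the co-parents of Sonar.
Pa(Sonar) = {IMU, WheelEnc}.
Children of Sonar: Altitude, Beacon, Heading, Radar.
Parents of each child, excluding Sonar:
  Beacon: GPS, WheelEnc
  Heading: IMU, MapMatch, Odometry, Velocity
  Radar: IMU, MapMatch, Odometry
  Altitude: Beacon, GPS, IMU, Lidar, Odometry, WheelEnc
So the Markov blanket of Sonar is {Altitude, Beacon, GPS, Heading, IMU, Lidar, MapMatch, Odometry, Radar, Velocity, WheelEnc}.

{Altitude, Beacon, GPS, Heading, IMU, Lidar, MapMatch, Odometry, Radar, Velocity, WheelEnc}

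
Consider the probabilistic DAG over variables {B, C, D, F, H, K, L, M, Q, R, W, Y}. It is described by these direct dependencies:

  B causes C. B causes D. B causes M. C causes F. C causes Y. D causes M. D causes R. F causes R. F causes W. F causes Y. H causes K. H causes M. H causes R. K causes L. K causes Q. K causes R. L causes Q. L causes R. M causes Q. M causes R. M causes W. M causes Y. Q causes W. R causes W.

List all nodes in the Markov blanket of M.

Ch(M) = {Q, R, W, Y}.
Pa(M) = {B, D, H}.
Other parents of M's children:
  Q: K, L
  R: D, F, H, K, L
  W: F, Q, R
  Y: C, F
So the Markov blanket of M is {B, C, D, F, H, K, L, Q, R, W, Y}.

{B, C, D, F, H, K, L, Q, R, W, Y}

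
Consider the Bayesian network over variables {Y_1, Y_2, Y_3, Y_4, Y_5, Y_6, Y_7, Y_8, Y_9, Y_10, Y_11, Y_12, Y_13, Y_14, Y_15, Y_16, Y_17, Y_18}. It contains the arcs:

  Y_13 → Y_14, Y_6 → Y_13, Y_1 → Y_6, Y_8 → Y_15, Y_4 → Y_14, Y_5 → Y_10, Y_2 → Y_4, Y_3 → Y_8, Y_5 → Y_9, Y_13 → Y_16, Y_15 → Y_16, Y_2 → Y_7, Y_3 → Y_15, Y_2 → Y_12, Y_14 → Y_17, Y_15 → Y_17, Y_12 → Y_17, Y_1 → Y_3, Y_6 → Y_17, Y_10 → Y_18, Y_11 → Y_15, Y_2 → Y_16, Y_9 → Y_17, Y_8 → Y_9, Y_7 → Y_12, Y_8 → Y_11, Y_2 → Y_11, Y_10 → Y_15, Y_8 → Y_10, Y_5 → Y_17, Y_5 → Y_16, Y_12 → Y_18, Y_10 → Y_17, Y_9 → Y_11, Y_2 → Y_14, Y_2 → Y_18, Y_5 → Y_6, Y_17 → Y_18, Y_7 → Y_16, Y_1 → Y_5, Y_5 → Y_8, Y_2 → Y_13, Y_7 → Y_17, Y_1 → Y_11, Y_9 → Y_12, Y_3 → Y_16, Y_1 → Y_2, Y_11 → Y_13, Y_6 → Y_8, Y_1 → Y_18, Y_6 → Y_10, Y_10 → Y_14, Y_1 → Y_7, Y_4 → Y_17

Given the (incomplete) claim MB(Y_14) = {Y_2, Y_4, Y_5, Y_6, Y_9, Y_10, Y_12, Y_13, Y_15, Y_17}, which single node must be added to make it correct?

Y_7

Recall MB(v) = parents ∪ children ∪ spouses, where spouses are the other parents of v's children.
Y_14 has parents Y_2, Y_4, Y_10, Y_13.
Children of Y_14: Y_17.
Co-parents of Y_14 (other parents of its children):
  Y_17 also has parents Y_4, Y_5, Y_6, Y_7, Y_9, Y_10, Y_12, Y_15.
MB(Y_14) = {Y_2, Y_4, Y_5, Y_6, Y_7, Y_9, Y_10, Y_12, Y_13, Y_15, Y_17}.
Comparing with the claimed set, Y_7 is missing.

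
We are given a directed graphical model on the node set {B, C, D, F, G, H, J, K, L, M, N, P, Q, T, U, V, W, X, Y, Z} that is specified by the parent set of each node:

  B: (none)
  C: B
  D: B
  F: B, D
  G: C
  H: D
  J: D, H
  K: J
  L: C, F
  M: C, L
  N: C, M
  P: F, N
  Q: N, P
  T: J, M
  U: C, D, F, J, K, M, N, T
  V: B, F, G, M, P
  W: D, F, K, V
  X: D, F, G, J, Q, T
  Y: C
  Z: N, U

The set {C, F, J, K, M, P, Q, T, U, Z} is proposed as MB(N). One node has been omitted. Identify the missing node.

By definition, MB(N) is built from N's parents, N's children, and the co-parents of N.
Pa(N) = {C, M}.
N's children: P, Q, U, Z.
Co-parents of N (other parents of its children):
  P's other parent is F.
  Q's other parent is P.
  U's other parents are C, D, F, J, K, M, T.
  Z's other parent is U.
MB(N) = {C, D, F, J, K, M, P, Q, T, U, Z}.
Comparing with the claimed set, D is missing.

D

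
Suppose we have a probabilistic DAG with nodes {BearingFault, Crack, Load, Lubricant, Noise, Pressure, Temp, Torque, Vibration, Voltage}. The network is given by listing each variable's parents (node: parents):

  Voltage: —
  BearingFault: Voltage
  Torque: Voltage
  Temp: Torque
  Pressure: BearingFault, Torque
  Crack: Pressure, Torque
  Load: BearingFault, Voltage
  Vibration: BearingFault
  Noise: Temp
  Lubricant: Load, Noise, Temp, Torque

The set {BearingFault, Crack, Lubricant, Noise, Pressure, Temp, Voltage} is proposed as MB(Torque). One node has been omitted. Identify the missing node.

Load

Torque's parents: Voltage.
Torque has children Crack, Lubricant, Pressure, Temp.
Co-parents of Torque (other parents of its children):
  Temp has no other parent.
  Pressure's other parent is BearingFault.
  Crack also has parent Pressure.
  Lubricant also has parents Load, Noise, Temp.
MB(Torque) = {BearingFault, Crack, Load, Lubricant, Noise, Pressure, Temp, Voltage}.
Comparing with the claimed set, Load is missing.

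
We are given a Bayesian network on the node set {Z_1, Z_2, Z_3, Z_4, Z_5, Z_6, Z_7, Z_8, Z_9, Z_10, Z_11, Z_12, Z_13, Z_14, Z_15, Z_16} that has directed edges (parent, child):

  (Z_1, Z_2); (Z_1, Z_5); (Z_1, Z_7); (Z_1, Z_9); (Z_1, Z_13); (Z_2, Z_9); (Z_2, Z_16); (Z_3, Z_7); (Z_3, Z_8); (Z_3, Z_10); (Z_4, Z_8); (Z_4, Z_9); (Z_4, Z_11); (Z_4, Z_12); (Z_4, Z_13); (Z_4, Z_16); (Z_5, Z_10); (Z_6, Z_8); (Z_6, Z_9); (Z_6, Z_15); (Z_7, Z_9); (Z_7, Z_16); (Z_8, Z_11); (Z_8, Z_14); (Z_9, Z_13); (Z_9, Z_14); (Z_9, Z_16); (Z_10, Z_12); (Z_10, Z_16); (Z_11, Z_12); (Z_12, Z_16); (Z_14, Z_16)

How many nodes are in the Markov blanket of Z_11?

4

By definition, MB(Z_11) is built from Z_11's parents, Z_11's children, and the co-parents of Z_11.
Children of Z_11: Z_12.
Parents of Z_11: Z_4, Z_8.
For each child, the remaining parents (spouses of Z_11):
  Z_12 also has parents Z_4, Z_10.
MB(Z_11) = {Z_4, Z_8, Z_10, Z_12}, which has 4 nodes.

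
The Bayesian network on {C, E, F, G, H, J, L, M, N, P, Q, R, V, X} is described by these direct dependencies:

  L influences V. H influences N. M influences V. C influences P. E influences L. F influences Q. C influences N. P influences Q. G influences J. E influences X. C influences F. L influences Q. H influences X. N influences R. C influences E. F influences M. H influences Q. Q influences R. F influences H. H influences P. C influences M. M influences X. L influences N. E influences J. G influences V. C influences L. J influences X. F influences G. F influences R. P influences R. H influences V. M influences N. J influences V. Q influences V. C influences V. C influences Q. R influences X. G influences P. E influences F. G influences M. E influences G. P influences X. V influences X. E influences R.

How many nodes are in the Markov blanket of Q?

12

By definition, MB(Q) is built from Q's parents, Q's children, and the co-parents of Q.
Pa(Q) = {C, F, H, L, P}.
Q has children R, V.
For each child, the remaining parents (spouses of Q):
  R: E, F, N, P
  V: C, G, H, J, L, M
MB(Q) = {C, E, F, G, H, J, L, M, N, P, R, V}, which has 12 nodes.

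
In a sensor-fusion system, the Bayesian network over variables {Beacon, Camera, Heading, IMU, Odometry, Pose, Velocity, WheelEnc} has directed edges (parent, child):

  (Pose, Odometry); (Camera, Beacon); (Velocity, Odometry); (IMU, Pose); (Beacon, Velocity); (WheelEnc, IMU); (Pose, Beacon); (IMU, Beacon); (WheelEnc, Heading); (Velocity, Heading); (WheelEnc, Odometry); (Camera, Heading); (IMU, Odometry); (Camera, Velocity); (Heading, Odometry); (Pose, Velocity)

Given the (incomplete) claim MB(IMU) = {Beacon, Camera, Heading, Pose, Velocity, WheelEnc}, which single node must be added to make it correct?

Odometry

The Markov blanket of a node is its parents, its children, and the other parents of its children.
IMU has children Beacon, Odometry, Pose.
Parents of IMU: WheelEnc.
Other parents of IMU's children:
  Pose has no other parent.
  Beacon also has parents Camera, Pose.
  Odometry also has parents Heading, Pose, Velocity, WheelEnc.
MB(IMU) = {Beacon, Camera, Heading, Odometry, Pose, Velocity, WheelEnc}.
Comparing with the claimed set, Odometry is missing.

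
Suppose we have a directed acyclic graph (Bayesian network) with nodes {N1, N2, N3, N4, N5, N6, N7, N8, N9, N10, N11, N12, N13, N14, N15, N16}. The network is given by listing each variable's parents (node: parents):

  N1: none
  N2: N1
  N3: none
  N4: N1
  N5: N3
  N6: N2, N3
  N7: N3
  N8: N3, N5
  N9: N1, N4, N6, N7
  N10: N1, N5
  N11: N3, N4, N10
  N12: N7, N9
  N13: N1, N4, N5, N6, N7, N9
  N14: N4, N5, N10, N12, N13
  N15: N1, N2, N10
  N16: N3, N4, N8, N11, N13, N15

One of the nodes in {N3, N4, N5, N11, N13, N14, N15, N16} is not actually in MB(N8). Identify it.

A node's Markov blanket = Pa ∪ Ch ∪ (parents of Ch other than the node itself).
Pa(N8) = {N3, N5}.
Children of N8: N16.
For each child, the remaining parents (spouses of N8):
  N16 also has parents N3, N4, N11, N13, N15.
MB(N8) = {N3, N4, N5, N11, N13, N15, N16}.
N14 is neither a parent, child, nor co-parent of N8, so it does not belong.

N14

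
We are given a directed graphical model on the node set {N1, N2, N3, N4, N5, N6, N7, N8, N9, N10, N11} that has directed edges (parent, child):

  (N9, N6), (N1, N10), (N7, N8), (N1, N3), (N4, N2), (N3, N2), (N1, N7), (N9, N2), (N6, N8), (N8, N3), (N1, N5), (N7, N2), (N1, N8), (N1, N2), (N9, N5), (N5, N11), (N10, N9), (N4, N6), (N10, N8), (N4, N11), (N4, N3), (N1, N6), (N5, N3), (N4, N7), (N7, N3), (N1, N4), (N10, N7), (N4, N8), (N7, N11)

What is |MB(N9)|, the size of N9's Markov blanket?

8

Recall MB(v) = parents ∪ children ∪ spouses, where spouses are the other parents of v's children.
N9's children: N2, N5, N6.
Parents of N9: N10.
Other parents of N9's children:
  N5 also has parent N1.
  parents(N6) \ {N9} = {N1, N4}.
  N2 also has parents N1, N3, N4, N7.
MB(N9) = {N1, N2, N3, N4, N5, N6, N7, N10}, which has 8 nodes.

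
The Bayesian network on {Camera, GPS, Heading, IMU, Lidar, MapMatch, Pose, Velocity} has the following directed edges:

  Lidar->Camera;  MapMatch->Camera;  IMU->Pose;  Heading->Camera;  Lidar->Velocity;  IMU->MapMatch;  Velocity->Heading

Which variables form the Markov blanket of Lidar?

{Camera, Heading, MapMatch, Velocity}

Pa(Lidar) = {}.
Children of Lidar: Camera, Velocity.
Parents of each child, excluding Lidar:
  Velocity: no additional parents.
  Camera's other parents are Heading, MapMatch.
Union: {} ∪ {Camera, Velocity} ∪ {Heading, MapMatch} = {Camera, Heading, MapMatch, Velocity}.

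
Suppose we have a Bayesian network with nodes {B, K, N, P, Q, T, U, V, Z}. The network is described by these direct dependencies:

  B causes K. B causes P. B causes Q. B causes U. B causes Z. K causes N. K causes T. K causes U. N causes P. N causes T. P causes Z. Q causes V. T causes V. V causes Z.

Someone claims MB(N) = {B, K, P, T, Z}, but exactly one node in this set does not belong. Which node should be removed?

Ch(N) = {P, T}.
Pa(N) = {K}.
Parents of each child, excluding N:
  parents(P) \ {N} = {B}.
  parents(T) \ {N} = {K}.
MB(N) = {B, K, P, T}.
Z is neither a parent, child, nor co-parent of N, so it does not belong.

Z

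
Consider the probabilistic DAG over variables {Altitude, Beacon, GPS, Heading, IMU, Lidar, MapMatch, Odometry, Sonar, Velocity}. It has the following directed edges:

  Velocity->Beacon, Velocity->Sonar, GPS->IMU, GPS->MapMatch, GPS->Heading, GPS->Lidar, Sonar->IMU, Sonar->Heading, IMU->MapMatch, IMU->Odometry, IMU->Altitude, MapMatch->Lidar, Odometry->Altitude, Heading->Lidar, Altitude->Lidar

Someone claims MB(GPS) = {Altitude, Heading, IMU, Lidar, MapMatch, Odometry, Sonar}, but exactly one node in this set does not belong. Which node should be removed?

Odometry

GPS's children: Heading, IMU, Lidar, MapMatch.
GPS's parents: none.
Parents of each child, excluding GPS:
  IMU's other parent is Sonar.
  parents(MapMatch) \ {GPS} = {IMU}.
  Heading also has parent Sonar.
  parents(Lidar) \ {GPS} = {Altitude, Heading, MapMatch}.
MB(GPS) = {Altitude, Heading, IMU, Lidar, MapMatch, Sonar}.
Odometry is neither a parent, child, nor co-parent of GPS, so it does not belong.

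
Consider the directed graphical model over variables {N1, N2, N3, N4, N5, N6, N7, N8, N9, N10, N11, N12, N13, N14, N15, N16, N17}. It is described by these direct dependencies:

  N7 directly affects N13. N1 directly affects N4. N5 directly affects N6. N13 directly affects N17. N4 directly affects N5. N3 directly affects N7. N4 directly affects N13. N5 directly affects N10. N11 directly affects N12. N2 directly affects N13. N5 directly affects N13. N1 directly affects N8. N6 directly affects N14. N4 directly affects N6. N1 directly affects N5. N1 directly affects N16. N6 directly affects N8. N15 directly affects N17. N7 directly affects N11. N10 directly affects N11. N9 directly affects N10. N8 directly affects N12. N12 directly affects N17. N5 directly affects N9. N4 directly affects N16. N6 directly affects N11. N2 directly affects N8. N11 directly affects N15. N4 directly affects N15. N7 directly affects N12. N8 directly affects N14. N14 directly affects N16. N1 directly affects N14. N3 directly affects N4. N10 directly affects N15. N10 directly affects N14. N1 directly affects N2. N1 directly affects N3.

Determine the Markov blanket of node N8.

{N1, N2, N6, N7, N10, N11, N12, N14}

Parents of N8: N1, N2, N6.
N8's children: N12, N14.
For each child, the remaining parents (spouses of N8):
  parents(N12) \ {N8} = {N7, N11}.
  N14 also has parents N1, N6, N10.
MB(N8) = {N1, N2, N6, N7, N10, N11, N12, N14}.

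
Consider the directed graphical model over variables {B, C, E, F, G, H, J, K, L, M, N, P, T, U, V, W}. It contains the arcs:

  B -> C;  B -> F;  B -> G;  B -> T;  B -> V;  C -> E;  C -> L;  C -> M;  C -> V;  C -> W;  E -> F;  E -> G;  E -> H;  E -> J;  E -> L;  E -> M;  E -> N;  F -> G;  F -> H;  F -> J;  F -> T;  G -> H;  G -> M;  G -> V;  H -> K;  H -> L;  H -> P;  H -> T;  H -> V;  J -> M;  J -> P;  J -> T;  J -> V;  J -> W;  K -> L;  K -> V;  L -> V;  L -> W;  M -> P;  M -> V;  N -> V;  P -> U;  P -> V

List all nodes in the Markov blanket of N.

Ch(N) = {V}.
N's parents: E.
For each child, the remaining parents (spouses of N):
  V's other parents are B, C, G, H, J, K, L, M, P.
So the Markov blanket of N is {B, C, E, G, H, J, K, L, M, P, V}.

{B, C, E, G, H, J, K, L, M, P, V}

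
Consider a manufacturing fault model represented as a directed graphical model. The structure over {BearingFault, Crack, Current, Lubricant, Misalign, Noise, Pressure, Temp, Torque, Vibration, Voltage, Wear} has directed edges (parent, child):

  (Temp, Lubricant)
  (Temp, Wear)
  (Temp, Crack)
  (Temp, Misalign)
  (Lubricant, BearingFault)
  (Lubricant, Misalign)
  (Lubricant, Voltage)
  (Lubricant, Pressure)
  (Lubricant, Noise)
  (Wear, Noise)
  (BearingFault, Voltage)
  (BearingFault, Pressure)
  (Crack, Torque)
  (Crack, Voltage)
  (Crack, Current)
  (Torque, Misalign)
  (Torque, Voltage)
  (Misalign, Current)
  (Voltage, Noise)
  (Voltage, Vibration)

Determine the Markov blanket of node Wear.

{Lubricant, Noise, Temp, Voltage}

Children of Wear: Noise.
Wear's parents: Temp.
Other parents of Wear's children:
  Noise: Lubricant, Voltage
So the Markov blanket of Wear is {Lubricant, Noise, Temp, Voltage}.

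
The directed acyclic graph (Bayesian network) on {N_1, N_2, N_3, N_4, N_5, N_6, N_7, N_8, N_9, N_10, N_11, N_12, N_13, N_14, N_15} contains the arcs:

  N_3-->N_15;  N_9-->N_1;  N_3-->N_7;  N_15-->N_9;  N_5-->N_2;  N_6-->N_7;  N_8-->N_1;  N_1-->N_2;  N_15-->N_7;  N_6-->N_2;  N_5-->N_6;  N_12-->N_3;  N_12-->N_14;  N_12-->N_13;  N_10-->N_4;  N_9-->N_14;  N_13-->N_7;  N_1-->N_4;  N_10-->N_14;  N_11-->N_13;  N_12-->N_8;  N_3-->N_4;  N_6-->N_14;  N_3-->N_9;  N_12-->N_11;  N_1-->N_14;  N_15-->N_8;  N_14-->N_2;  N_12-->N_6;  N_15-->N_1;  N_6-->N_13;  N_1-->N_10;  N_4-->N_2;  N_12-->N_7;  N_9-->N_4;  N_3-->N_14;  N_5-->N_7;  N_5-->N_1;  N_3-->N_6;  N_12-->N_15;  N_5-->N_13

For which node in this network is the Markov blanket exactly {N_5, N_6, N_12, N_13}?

The target node must have every member of {N_5, N_6, N_12, N_13} as a parent, child, or co-parent, and no others.
Parents of N_11: N_12; children: N_13; co-parents: N_5, N_6, N_12.
These exactly cover the given set, so the node is N_11.

N_11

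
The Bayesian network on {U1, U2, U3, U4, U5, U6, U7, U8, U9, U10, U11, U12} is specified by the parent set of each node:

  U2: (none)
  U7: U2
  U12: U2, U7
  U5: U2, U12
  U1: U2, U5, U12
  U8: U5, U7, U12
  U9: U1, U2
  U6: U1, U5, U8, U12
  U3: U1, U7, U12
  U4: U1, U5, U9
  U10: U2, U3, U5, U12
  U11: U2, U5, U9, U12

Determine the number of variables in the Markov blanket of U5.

11

Recall MB(v) = parents ∪ children ∪ spouses, where spouses are the other parents of v's children.
Pa(U5) = {U2, U12}.
Children of U5: U1, U4, U6, U8, U10, U11.
Other parents of U5's children:
  U1 also has parents U2, U12.
  parents(U8) \ {U5} = {U7, U12}.
  U6 also has parents U1, U8, U12.
  U4 also has parents U1, U9.
  U10's other parents are U2, U3, U12.
  U11 also has parents U2, U9, U12.
MB(U5) = {U1, U2, U3, U4, U6, U7, U8, U9, U10, U11, U12}, which has 11 nodes.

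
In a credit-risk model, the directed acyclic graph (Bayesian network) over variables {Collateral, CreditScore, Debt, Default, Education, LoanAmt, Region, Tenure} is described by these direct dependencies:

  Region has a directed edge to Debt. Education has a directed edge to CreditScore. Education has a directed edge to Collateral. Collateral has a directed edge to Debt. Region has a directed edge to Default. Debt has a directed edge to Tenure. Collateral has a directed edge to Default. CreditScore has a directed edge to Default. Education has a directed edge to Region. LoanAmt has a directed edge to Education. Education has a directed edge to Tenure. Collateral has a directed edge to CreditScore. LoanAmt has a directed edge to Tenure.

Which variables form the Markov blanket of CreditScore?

The Markov blanket of a node is its parents, its children, and the other parents of its children.
Pa(CreditScore) = {Collateral, Education}.
Children of CreditScore: Default.
For each child, the remaining parents (spouses of CreditScore):
  parents(Default) \ {CreditScore} = {Collateral, Region}.
MB(CreditScore) = {Collateral, Default, Education, Region}.

{Collateral, Default, Education, Region}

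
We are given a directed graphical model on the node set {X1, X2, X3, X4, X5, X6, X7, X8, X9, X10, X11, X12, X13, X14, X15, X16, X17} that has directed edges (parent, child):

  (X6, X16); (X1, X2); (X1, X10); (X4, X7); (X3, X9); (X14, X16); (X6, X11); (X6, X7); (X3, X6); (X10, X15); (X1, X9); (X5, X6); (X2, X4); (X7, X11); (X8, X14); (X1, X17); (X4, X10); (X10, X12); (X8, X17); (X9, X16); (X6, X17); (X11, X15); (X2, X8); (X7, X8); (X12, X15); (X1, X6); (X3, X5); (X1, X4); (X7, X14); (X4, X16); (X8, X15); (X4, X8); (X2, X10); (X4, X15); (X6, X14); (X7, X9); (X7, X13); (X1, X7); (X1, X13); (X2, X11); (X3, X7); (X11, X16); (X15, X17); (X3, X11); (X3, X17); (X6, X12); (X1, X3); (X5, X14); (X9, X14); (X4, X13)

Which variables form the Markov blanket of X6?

Pa(X6) = {X1, X3, X5}.
X6 has children X7, X11, X12, X14, X16, X17.
For each child, the remaining parents (spouses of X6):
  X7 also has parents X1, X3, X4.
  parents(X11) \ {X6} = {X2, X3, X7}.
  parents(X12) \ {X6} = {X10}.
  parents(X14) \ {X6} = {X5, X7, X8, X9}.
  X16's other parents are X4, X9, X11, X14.
  parents(X17) \ {X6} = {X1, X3, X8, X15}.
MB(X6) = {X1, X2, X3, X4, X5, X7, X8, X9, X10, X11, X12, X14, X15, X16, X17}.

{X1, X2, X3, X4, X5, X7, X8, X9, X10, X11, X12, X14, X15, X16, X17}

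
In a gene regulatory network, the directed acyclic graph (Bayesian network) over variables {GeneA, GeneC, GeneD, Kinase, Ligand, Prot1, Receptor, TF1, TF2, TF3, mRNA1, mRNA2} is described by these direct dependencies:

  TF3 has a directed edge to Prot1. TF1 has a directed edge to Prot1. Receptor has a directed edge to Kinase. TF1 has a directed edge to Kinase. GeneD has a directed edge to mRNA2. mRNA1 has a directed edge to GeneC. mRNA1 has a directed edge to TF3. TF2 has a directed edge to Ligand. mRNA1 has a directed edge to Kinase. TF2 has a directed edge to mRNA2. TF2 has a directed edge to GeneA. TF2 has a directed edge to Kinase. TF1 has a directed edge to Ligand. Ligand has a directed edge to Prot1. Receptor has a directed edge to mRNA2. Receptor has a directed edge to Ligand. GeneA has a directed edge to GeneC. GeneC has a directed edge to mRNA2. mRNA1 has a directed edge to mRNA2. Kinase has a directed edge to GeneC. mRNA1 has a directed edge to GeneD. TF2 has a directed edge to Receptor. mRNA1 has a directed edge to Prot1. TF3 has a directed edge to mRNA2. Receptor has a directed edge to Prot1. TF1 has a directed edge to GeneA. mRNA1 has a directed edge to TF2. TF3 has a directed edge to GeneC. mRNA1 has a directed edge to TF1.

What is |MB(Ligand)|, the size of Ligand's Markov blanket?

Pa(Ligand) = {Receptor, TF1, TF2}.
Children of Ligand: Prot1.
Co-parents of Ligand (other parents of its children):
  parents(Prot1) \ {Ligand} = {Receptor, TF1, TF3, mRNA1}.
MB(Ligand) = {Prot1, Receptor, TF1, TF2, TF3, mRNA1}, which has 6 nodes.

6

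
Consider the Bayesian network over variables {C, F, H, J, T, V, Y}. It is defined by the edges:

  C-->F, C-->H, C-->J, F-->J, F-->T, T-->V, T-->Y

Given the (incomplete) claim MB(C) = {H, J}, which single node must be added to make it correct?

By definition, MB(C) is built from C's parents, C's children, and the co-parents of C.
Parents of C: none.
C's children: F, H, J.
Co-parents of C (other parents of its children):
  F: no additional parents.
  H has no other parent.
  parents(J) \ {C} = {F}.
MB(C) = {F, H, J}.
Comparing with the claimed set, F is missing.

F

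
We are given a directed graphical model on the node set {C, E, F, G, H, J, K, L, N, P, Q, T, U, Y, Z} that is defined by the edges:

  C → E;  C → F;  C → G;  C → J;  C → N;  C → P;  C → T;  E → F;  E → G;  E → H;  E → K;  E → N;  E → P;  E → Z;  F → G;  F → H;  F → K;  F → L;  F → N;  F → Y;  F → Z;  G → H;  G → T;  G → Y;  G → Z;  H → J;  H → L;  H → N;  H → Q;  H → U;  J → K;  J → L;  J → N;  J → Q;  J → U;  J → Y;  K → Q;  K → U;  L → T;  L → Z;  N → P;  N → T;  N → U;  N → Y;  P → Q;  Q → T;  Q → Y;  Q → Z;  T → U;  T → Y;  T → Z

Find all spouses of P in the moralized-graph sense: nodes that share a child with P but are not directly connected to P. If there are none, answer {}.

Children of P: Q.
  Q: H, J, K
Excluding nodes already adjacent to P (C, E, N, Q), the co-parent-only contribution is {H, J, K}.

{H, J, K}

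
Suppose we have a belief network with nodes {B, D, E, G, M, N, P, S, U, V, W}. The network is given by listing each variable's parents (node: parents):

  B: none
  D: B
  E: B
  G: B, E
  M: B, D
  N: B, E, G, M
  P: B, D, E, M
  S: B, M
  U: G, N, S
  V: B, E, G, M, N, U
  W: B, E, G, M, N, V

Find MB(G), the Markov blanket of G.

{B, E, M, N, S, U, V, W}

Recall MB(v) = parents ∪ children ∪ spouses, where spouses are the other parents of v's children.
G's children: N, U, V, W.
Pa(G) = {B, E}.
For each child, the remaining parents (spouses of G):
  parents(N) \ {G} = {B, E, M}.
  U's other parents are N, S.
  parents(V) \ {G} = {B, E, M, N, U}.
  W also has parents B, E, M, N, V.
Union: {B, E} ∪ {N, U, V, W} ∪ {B, E, M, N, S, U, V} = {B, E, M, N, S, U, V, W}.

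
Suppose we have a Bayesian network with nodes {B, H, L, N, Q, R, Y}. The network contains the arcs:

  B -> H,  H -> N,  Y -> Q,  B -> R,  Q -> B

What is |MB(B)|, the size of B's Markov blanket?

3

B's parents: Q.
Children of B: H, R.
Parents of each child, excluding B:
  H has no other parent.
  R has no other parent.
MB(B) = {H, Q, R}, which has 3 nodes.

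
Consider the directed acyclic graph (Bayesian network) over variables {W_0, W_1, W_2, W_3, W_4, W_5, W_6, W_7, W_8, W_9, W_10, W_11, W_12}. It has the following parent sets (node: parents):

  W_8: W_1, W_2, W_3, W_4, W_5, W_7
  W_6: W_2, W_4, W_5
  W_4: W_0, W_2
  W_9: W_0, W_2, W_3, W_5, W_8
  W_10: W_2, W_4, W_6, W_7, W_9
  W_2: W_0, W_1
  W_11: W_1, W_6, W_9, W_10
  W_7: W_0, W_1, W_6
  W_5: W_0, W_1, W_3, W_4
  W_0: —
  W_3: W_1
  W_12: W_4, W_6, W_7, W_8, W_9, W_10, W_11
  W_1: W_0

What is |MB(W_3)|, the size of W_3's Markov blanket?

8

W_3's parents: W_1.
W_3's children: W_5, W_8, W_9.
Co-parents of W_3 (other parents of its children):
  W_5's other parents are W_0, W_1, W_4.
  parents(W_8) \ {W_3} = {W_1, W_2, W_4, W_5, W_7}.
  W_9 also has parents W_0, W_2, W_5, W_8.
MB(W_3) = {W_0, W_1, W_2, W_4, W_5, W_7, W_8, W_9}, which has 8 nodes.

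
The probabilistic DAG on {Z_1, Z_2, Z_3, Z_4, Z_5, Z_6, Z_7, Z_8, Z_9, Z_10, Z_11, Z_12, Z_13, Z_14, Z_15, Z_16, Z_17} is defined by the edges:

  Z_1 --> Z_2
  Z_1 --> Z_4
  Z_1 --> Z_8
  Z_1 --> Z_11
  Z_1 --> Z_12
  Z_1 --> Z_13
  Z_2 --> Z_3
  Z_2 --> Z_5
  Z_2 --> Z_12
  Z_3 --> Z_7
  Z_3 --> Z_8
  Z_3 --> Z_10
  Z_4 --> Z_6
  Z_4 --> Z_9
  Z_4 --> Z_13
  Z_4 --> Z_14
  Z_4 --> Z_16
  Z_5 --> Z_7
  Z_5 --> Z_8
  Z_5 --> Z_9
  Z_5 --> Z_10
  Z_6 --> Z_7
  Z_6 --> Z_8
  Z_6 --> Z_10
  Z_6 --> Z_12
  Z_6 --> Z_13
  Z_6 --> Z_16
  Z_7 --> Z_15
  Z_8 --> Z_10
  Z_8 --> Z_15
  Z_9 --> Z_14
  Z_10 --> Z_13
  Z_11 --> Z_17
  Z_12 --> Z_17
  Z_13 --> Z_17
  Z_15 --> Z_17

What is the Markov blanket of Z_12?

Recall MB(v) = parents ∪ children ∪ spouses, where spouses are the other parents of v's children.
Z_12 has parents Z_1, Z_2, Z_6.
Ch(Z_12) = {Z_17}.
Co-parents of Z_12 (other parents of its children):
  Z_17 also has parents Z_11, Z_13, Z_15.
MB(Z_12) = {Z_1, Z_2, Z_6, Z_11, Z_13, Z_15, Z_17}.

{Z_1, Z_2, Z_6, Z_11, Z_13, Z_15, Z_17}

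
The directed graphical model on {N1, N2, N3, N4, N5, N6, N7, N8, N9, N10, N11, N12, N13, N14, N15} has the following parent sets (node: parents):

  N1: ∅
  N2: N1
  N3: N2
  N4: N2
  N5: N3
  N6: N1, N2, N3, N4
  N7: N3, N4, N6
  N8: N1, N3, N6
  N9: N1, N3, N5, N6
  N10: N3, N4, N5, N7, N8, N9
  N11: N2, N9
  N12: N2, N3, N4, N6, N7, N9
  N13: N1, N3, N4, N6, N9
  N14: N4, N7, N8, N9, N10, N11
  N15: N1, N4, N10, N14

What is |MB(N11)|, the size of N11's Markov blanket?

Children of N11: N14.
Pa(N11) = {N2, N9}.
For each child, the remaining parents (spouses of N11):
  parents(N14) \ {N11} = {N4, N7, N8, N9, N10}.
MB(N11) = {N2, N4, N7, N8, N9, N10, N14}, which has 7 nodes.

7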